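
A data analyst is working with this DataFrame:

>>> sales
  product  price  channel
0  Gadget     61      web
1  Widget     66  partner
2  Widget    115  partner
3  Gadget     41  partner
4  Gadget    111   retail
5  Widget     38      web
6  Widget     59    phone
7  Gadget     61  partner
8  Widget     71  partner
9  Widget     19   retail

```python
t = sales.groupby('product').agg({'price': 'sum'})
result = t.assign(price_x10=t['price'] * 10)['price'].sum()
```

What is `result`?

642

group by product, sum of price:
         price
product       
Gadget     274
Widget     368
add column price_x10 = t['price'] * 10:
         price  price_x10
product                  
Gadget     274       2740
Widget     368       3680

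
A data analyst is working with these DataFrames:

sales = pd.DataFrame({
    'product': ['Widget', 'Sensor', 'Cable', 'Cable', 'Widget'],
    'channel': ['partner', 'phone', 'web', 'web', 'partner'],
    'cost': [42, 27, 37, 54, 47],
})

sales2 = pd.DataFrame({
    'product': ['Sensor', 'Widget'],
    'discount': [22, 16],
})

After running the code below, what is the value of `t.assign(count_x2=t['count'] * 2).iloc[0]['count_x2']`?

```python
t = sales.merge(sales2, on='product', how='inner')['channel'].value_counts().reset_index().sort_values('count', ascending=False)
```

merge on 'product' (how='inner') → 3 rows:
  product  channel  cost  discount
0  Widget  partner    42        16
1  Sensor    phone    27        22
2  Widget  partner    47        16
value_counts of channel:
channel
partner    2
phone      1
Name: count, dtype: int64
reset_index():
   channel  count
0  partner      2
1    phone      1
sort by count descending:
   channel  count
0  partner      2
1    phone      1
add column count_x2 = t['count'] * 2:
   channel  count  count_x2
0  partner      2         4
1    phone      1         2
Then the value at position 0, column 'count_x2': 4

4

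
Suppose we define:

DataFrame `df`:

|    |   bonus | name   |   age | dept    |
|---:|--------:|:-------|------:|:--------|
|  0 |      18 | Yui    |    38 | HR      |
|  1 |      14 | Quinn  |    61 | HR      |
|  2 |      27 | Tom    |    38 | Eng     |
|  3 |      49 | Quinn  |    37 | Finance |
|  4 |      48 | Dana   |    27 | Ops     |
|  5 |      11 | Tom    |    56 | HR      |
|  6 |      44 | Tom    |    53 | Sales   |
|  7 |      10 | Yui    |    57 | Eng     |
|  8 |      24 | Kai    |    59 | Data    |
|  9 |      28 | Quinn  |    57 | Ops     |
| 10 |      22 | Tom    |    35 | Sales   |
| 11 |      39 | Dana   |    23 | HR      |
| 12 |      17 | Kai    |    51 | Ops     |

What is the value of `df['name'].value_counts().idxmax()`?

value_counts of name:
name
Tom      4
Quinn    3
Yui      2
Dana     2
Kai      2
Name: count, dtype: int64
So idxmax() = Tom.

Tom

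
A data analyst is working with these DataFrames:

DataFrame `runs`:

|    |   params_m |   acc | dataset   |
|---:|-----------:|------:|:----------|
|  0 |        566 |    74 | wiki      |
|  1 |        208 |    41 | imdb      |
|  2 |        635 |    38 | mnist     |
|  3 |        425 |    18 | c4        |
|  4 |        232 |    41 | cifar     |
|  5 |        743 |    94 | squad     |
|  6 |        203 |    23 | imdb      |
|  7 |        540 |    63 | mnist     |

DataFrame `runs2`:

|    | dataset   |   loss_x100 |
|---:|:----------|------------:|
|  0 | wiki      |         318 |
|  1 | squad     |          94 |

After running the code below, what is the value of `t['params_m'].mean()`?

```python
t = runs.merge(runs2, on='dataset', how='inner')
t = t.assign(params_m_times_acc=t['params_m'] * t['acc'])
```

654.5

merge on 'dataset' (how='inner') → 2 rows:
   params_m  acc dataset  loss_x100
0       566   74    wiki        318
1       743   94   squad         94
add column params_m_times_acc = t['params_m'] * t['acc']:
   params_m  acc dataset  loss_x100  params_m_times_acc
0       566   74    wiki        318               41884
1       743   94   squad         94               69842
Reading off the mean of column 'params_m', we get 654.5.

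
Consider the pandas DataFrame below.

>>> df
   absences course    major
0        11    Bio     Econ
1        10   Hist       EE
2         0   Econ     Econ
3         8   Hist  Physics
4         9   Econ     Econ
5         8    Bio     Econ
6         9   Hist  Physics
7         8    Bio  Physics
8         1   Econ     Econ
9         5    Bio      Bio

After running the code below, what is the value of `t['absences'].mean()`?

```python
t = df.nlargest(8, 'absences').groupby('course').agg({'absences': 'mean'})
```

take 8 rows with largest absences:
   absences course    major
0        11    Bio     Econ
1        10   Hist       EE
4         9   Econ     Econ
6         9   Hist  Physics
3         8   Hist  Physics
5         8    Bio     Econ
7         8    Bio  Physics
9         5    Bio      Bio
group by course, mean of absences:
        absences
course          
Bio          8.0
Econ         9.0
Hist         9.0
Reading off the mean of column 'absences', we get 8.66666666667.

8.66666666667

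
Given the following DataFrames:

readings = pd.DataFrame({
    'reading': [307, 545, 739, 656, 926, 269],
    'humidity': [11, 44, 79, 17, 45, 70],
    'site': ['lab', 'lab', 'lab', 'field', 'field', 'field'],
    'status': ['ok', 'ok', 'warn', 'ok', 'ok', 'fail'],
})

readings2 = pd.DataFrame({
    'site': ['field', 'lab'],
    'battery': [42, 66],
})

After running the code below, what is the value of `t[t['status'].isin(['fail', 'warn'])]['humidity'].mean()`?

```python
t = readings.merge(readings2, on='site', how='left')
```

74.5

merge on 'site' (how='left') → 6 rows:
   reading  humidity   site status  battery
0      307        11    lab     ok       66
1      545        44    lab     ok       66
2      739        79    lab   warn       66
3      656        17  field     ok       42
4      926        45  field     ok       42
5      269        70  field   fail       42
filter rows where status in ['fail', 'warn']:
   reading  humidity   site status  battery
2      739        79    lab   warn       66
5      269        70  field   fail       42
mean of column 'humidity' → 74.5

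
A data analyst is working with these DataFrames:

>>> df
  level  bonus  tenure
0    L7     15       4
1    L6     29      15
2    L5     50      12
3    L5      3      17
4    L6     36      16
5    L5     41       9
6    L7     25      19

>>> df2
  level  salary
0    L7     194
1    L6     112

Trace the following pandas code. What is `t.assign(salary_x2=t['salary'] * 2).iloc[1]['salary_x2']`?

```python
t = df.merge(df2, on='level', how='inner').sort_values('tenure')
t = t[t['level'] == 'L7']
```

merge on 'level' (how='inner') → 4 rows:
  level  bonus  tenure  salary
0    L7     15       4     194
1    L6     29      15     112
2    L6     36      16     112
3    L7     25      19     194
sort by tenure:
  level  bonus  tenure  salary
0    L7     15       4     194
1    L6     29      15     112
2    L6     36      16     112
3    L7     25      19     194
filter rows where level == 'L7':
  level  bonus  tenure  salary
0    L7     15       4     194
3    L7     25      19     194
add column salary_x2 = t['salary'] * 2:
  level  bonus  tenure  salary  salary_x2
0    L7     15       4     194        388
3    L7     25      19     194        388
The value at position 1, column 'salary_x2' is 388.

388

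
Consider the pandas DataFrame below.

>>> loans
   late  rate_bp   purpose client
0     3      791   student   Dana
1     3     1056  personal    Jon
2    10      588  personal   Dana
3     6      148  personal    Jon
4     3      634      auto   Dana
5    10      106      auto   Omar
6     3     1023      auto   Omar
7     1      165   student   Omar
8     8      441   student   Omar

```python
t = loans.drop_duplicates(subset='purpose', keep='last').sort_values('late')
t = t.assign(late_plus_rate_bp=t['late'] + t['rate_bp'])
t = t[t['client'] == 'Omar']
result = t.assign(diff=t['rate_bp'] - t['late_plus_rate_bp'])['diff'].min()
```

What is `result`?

-8

drop duplicate purpose (keep=last):
   late  rate_bp   purpose client
3     6      148  personal    Jon
6     3     1023      auto   Omar
8     8      441   student   Omar
sort by late:
   late  rate_bp   purpose client
6     3     1023      auto   Omar
3     6      148  personal    Jon
8     8      441   student   Omar
add column late_plus_rate_bp = t['late'] + t['rate_bp']:
   late  rate_bp   purpose client  late_plus_rate_bp
6     3     1023      auto   Omar               1026
3     6      148  personal    Jon                154
8     8      441   student   Omar                449
filter rows where client == 'Omar':
   late  rate_bp  purpose client  late_plus_rate_bp
6     3     1023     auto   Omar               1026
8     8      441  student   Omar                449
add column diff = t['rate_bp'] - t['late_plus_rate_bp']:
   late  rate_bp  purpose client  late_plus_rate_bp  diff
6     3     1023     auto   Omar               1026    -3
8     8      441  student   Omar                449    -8
Hence -8.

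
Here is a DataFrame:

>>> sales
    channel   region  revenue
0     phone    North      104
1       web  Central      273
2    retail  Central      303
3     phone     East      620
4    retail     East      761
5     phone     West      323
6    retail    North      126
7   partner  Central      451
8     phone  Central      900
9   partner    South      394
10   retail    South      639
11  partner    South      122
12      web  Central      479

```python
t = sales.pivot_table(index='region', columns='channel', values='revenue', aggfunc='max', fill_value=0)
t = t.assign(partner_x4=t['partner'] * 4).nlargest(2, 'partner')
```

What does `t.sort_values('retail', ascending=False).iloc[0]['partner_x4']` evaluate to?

pivot: rows=region, cols=channel, max(revenue):
channel  partner  phone  retail  web
region                              
Central      451    900     303  479
East           0    620     761    0
North          0    104     126    0
South        394      0     639    0
West           0    323       0    0
add column partner_x4 = t['partner'] * 4:
channel  partner  phone  retail  web  partner_x4
region                                          
Central      451    900     303  479        1804
East           0    620     761    0           0
North          0    104     126    0           0
South        394      0     639    0        1576
West           0    323       0    0           0
take 2 rows with largest partner:
channel  partner  phone  retail  web  partner_x4
region                                          
Central      451    900     303  479        1804
South        394      0     639    0        1576
sort by retail descending:
channel  partner  phone  retail  web  partner_x4
region                                          
South        394      0     639    0        1576
Central      451    900     303  479        1804

1576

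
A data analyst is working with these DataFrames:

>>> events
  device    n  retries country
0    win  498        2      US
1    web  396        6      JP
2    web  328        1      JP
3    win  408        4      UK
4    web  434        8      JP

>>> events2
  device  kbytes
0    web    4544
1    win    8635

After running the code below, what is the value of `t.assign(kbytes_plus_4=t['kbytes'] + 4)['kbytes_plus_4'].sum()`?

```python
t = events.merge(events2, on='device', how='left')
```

merge on 'device' (how='left') → 5 rows:
  device    n  retries country  kbytes
0    win  498        2      US    8635
1    web  396        6      JP    4544
2    web  328        1      JP    4544
3    win  408        4      UK    8635
4    web  434        8      JP    4544
add column kbytes_plus_4 = t['kbytes'] + 4:
  device    n  retries country  kbytes  kbytes_plus_4
0    win  498        2      US    8635           8639
1    web  396        6      JP    4544           4548
2    web  328        1      JP    4544           4548
3    win  408        4      UK    8635           8639
4    web  434        8      JP    4544           4548
So sum() = 30922.

30922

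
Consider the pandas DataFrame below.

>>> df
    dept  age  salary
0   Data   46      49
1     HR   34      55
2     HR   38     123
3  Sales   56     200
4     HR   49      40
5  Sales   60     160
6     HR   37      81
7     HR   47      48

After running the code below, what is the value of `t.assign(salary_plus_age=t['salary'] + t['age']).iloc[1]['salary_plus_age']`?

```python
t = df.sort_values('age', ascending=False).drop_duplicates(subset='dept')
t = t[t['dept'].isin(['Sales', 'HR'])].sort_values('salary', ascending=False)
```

89

sort by age descending:
    dept  age  salary
5  Sales   60     160
3  Sales   56     200
4     HR   49      40
7     HR   47      48
0   Data   46      49
2     HR   38     123
6     HR   37      81
1     HR   34      55
drop duplicate dept (keep=first):
    dept  age  salary
5  Sales   60     160
4     HR   49      40
0   Data   46      49
filter rows where dept in ['Sales', 'HR']:
    dept  age  salary
5  Sales   60     160
4     HR   49      40
sort by salary descending:
    dept  age  salary
5  Sales   60     160
4     HR   49      40
add column salary_plus_age = t['salary'] + t['age']:
    dept  age  salary  salary_plus_age
5  Sales   60     160              220
4     HR   49      40               89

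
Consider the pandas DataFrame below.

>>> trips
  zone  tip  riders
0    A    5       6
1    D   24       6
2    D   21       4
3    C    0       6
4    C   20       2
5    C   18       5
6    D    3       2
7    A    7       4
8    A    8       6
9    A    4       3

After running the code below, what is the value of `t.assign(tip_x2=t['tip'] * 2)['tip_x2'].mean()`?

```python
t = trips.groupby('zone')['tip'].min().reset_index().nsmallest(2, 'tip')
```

group by zone, min of tip:
zone
A    4
C    0
D    3
Name: tip, dtype: int64
reset_index():
  zone  tip
0    A    4
1    C    0
2    D    3
take 2 rows with smallest tip:
  zone  tip
1    C    0
2    D    3
add column tip_x2 = t['tip'] * 2:
  zone  tip  tip_x2
1    C    0       0
2    D    3       6
Reading off the mean of column 'tip_x2', we get 3.0.

3.0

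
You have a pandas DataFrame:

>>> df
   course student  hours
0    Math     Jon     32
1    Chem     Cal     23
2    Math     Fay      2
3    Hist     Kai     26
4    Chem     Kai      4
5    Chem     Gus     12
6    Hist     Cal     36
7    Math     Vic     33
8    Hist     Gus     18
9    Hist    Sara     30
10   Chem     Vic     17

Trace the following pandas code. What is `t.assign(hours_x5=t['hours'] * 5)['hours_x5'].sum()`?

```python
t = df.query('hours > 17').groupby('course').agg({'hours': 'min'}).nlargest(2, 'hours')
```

filter rows where hours > 17:
  course student  hours
0   Math     Jon     32
1   Chem     Cal     23
3   Hist     Kai     26
6   Hist     Cal     36
7   Math     Vic     33
8   Hist     Gus     18
9   Hist    Sara     30
group by course, min of hours:
        hours
course       
Chem       23
Hist       18
Math       32
take 2 rows with largest hours:
        hours
course       
Math       32
Chem       23
add column hours_x5 = t['hours'] * 5:
        hours  hours_x5
course                 
Math       32       160
Chem       23       115
sum of column 'hours_x5' → 275

275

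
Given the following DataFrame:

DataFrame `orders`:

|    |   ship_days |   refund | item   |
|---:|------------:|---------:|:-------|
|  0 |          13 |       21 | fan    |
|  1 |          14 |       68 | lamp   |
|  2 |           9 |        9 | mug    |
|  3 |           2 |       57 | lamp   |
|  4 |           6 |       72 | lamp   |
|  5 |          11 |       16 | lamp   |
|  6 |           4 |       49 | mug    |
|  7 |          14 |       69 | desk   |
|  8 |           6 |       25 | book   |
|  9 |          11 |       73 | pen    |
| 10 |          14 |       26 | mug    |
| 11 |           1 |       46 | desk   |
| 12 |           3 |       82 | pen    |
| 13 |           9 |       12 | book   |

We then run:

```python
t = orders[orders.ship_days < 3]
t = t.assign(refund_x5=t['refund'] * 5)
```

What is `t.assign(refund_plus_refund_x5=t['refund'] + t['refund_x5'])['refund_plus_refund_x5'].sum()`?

filter rows where ship_days < 3:
    ship_days  refund  item
3           2      57  lamp
11          1      46  desk
add column refund_x5 = t['refund'] * 5:
    ship_days  refund  item  refund_x5
3           2      57  lamp        285
11          1      46  desk        230
add column refund_plus_refund_x5 = t['refund'] + t['refund_x5']:
    ship_days  refund  item  refund_x5  refund_plus_refund_x5
3           2      57  lamp        285                    342
11          1      46  desk        230                    276
The sum of column 'refund_plus_refund_x5' is 618.

618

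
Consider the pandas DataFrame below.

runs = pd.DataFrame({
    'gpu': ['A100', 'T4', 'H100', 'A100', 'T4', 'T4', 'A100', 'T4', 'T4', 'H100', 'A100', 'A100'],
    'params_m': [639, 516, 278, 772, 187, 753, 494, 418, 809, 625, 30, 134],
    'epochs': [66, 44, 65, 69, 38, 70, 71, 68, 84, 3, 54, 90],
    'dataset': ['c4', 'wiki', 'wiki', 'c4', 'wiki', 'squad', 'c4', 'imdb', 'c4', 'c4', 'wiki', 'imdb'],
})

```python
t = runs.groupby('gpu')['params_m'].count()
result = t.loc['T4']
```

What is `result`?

5

group by gpu, count of params_m:
gpu
A100    5
H100    2
T4      5
Name: params_m, dtype: int64
The value at index 'T4' is 5.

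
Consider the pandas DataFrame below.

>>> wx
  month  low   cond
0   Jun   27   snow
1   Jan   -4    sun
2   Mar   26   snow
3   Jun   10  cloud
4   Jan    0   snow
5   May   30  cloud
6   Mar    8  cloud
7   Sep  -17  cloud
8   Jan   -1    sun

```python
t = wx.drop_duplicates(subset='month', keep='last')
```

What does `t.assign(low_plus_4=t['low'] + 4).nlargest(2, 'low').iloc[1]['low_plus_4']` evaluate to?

drop duplicate month (keep=last):
  month  low   cond
3   Jun   10  cloud
5   May   30  cloud
6   Mar    8  cloud
7   Sep  -17  cloud
8   Jan   -1    sun
add column low_plus_4 = t['low'] + 4:
  month  low   cond  low_plus_4
3   Jun   10  cloud          14
5   May   30  cloud          34
6   Mar    8  cloud          12
7   Sep  -17  cloud         -13
8   Jan   -1    sun           3
take 2 rows with largest low:
  month  low   cond  low_plus_4
5   May   30  cloud          34
3   Jun   10  cloud          14
value at position 1, column 'low_plus_4' → 14

14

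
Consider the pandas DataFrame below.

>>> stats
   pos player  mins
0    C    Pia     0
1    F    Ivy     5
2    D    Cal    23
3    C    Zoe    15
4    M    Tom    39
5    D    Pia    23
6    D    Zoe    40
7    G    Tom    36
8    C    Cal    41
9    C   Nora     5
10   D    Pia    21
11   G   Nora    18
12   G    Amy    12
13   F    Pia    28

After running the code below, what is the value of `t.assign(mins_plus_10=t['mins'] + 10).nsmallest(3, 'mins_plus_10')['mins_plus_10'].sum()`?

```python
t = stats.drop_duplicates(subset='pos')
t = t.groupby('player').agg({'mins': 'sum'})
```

drop duplicate pos (keep=first):
  pos player  mins
0   C    Pia     0
1   F    Ivy     5
2   D    Cal    23
4   M    Tom    39
7   G    Tom    36
group by player, sum of mins:
        mins
player      
Cal       23
Ivy        5
Pia        0
Tom       75
add column mins_plus_10 = t['mins'] + 10:
        mins  mins_plus_10
player                    
Cal       23            33
Ivy        5            15
Pia        0            10
Tom       75            85
take 3 rows with smallest mins_plus_10:
        mins  mins_plus_10
player                    
Pia        0            10
Ivy        5            15
Cal       23            33

58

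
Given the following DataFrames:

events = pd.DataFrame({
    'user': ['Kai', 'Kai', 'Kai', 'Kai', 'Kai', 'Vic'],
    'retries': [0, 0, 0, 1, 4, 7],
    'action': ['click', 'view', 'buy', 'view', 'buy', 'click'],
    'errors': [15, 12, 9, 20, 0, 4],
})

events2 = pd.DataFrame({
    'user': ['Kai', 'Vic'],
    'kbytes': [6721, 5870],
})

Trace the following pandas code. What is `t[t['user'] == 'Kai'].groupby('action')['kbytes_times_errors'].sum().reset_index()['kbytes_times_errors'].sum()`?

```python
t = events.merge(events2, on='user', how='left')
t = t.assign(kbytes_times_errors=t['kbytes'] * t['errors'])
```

merge on 'user' (how='left') → 6 rows:
  user  retries action  errors  kbytes
0  Kai        0  click      15    6721
1  Kai        0   view      12    6721
2  Kai        0    buy       9    6721
3  Kai        1   view      20    6721
4  Kai        4    buy       0    6721
5  Vic        7  click       4    5870
add column kbytes_times_errors = t['kbytes'] * t['errors']:
  user  retries action  errors  kbytes  kbytes_times_errors
0  Kai        0  click      15    6721               100815
1  Kai        0   view      12    6721                80652
2  Kai        0    buy       9    6721                60489
3  Kai        1   view      20    6721               134420
4  Kai        4    buy       0    6721                    0
5  Vic        7  click       4    5870                23480
filter rows where user == 'Kai':
  user  retries action  errors  kbytes  kbytes_times_errors
0  Kai        0  click      15    6721               100815
1  Kai        0   view      12    6721                80652
2  Kai        0    buy       9    6721                60489
3  Kai        1   view      20    6721               134420
4  Kai        4    buy       0    6721                    0
group by action, sum of kbytes_times_errors:
action
buy       60489
click    100815
view     215072
Name: kbytes_times_errors, dtype: int64
reset_index():
  action  kbytes_times_errors
0    buy                60489
1  click               100815
2   view               215072
The sum of column 'kbytes_times_errors' is 376376.

376376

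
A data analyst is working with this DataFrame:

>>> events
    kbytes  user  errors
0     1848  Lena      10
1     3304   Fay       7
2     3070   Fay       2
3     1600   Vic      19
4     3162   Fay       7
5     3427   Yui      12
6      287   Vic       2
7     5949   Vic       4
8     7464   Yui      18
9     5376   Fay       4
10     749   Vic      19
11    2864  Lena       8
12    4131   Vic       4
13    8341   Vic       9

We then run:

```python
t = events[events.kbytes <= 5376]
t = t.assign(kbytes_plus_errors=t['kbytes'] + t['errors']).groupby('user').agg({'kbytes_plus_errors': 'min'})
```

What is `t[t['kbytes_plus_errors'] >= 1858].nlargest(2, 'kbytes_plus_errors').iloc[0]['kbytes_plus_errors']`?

3439

filter rows where kbytes <= 5376:
    kbytes  user  errors
0     1848  Lena      10
1     3304   Fay       7
2     3070   Fay       2
3     1600   Vic      19
4     3162   Fay       7
5     3427   Yui      12
6      287   Vic       2
9     5376   Fay       4
10     749   Vic      19
11    2864  Lena       8
12    4131   Vic       4
add column kbytes_plus_errors = t['kbytes'] + t['errors']:
    kbytes  user  errors  kbytes_plus_errors
0     1848  Lena      10                1858
1     3304   Fay       7                3311
2     3070   Fay       2                3072
3     1600   Vic      19                1619
4     3162   Fay       7                3169
5     3427   Yui      12                3439
6      287   Vic       2                 289
9     5376   Fay       4                5380
10     749   Vic      19                 768
11    2864  Lena       8                2872
12    4131   Vic       4                4135
group by user, min of kbytes_plus_errors:
      kbytes_plus_errors
user                    
Fay                 3072
Lena                1858
Vic                  289
Yui                 3439
filter rows where kbytes_plus_errors >= 1858:
      kbytes_plus_errors
user                    
Fay                 3072
Lena                1858
Yui                 3439
take 2 rows with largest kbytes_plus_errors:
      kbytes_plus_errors
user                    
Yui                 3439
Fay                 3072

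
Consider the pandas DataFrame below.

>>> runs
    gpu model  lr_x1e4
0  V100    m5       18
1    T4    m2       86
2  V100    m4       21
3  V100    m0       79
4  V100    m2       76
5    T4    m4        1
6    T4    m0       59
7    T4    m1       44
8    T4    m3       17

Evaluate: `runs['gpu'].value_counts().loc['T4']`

value_counts of gpu:
gpu
T4      5
V100    4
Name: count, dtype: int64
Reading off the value at index 'T4', we get 5.

5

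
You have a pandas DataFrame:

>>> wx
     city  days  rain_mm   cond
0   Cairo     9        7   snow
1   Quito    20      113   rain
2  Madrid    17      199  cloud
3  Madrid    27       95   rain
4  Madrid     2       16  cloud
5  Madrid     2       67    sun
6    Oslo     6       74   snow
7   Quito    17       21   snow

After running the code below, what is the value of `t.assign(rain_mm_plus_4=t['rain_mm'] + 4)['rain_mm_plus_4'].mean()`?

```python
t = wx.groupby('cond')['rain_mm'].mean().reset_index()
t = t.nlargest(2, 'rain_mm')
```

group by cond, mean of rain_mm:
cond
cloud    107.5
rain     104.0
snow      34.0
sun       67.0
Name: rain_mm, dtype: float64
reset_index():
    cond  rain_mm
0  cloud    107.5
1   rain    104.0
2   snow     34.0
3    sun     67.0
take 2 rows with largest rain_mm:
    cond  rain_mm
0  cloud    107.5
1   rain    104.0
add column rain_mm_plus_4 = t['rain_mm'] + 4:
    cond  rain_mm  rain_mm_plus_4
0  cloud    107.5           111.5
1   rain    104.0           108.0

109.75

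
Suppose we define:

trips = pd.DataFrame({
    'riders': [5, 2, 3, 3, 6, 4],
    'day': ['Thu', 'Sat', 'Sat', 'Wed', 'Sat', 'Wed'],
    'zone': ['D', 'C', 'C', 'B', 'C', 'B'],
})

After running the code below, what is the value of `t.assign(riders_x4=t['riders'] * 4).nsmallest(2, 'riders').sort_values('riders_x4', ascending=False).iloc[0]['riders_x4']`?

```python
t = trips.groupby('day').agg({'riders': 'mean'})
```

group by day, mean of riders:
       riders
day          
Sat  3.666667
Thu  5.000000
Wed  3.500000
add column riders_x4 = t['riders'] * 4:
       riders  riders_x4
day                     
Sat  3.666667  14.666667
Thu  5.000000  20.000000
Wed  3.500000  14.000000
take 2 rows with smallest riders:
       riders  riders_x4
day                     
Wed  3.500000  14.000000
Sat  3.666667  14.666667
sort by riders_x4 descending:
       riders  riders_x4
day                     
Sat  3.666667  14.666667
Wed  3.500000  14.000000

14.6666666667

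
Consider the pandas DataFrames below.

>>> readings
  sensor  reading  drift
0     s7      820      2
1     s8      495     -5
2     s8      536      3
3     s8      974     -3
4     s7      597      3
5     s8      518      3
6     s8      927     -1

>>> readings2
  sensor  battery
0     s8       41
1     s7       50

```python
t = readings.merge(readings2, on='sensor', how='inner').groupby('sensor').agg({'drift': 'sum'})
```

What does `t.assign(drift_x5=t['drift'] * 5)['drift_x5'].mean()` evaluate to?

merge on 'sensor' (how='inner') → 7 rows:
  sensor  reading  drift  battery
0     s7      820      2       50
1     s8      495     -5       41
2     s8      536      3       41
3     s8      974     -3       41
4     s7      597      3       50
5     s8      518      3       41
6     s8      927     -1       41
group by sensor, sum of drift:
        drift
sensor       
s7          5
s8         -3
add column drift_x5 = t['drift'] * 5:
        drift  drift_x5
sensor                 
s7          5        25
s8         -3       -15
mean of column 'drift_x5' → 5.0

5.0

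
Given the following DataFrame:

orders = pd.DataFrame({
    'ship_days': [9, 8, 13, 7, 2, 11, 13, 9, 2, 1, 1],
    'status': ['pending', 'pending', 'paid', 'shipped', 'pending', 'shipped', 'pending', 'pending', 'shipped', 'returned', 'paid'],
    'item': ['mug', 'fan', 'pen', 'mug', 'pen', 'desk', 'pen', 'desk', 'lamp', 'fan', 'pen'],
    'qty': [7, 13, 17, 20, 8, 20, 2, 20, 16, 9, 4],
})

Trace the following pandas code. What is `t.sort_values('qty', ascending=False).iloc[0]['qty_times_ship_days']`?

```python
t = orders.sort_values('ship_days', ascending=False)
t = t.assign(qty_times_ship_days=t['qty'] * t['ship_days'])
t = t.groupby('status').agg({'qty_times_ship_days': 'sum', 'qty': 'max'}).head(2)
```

389

sort by ship_days descending:
    ship_days    status  item  qty
2          13      paid   pen   17
6          13   pending   pen    2
5          11   shipped  desk   20
0           9   pending   mug    7
7           9   pending  desk   20
1           8   pending   fan   13
3           7   shipped   mug   20
4           2   pending   pen    8
8           2   shipped  lamp   16
9           1  returned   fan    9
10          1      paid   pen    4
add column qty_times_ship_days = t['qty'] * t['ship_days']:
    ship_days    status  item  qty  qty_times_ship_days
2          13      paid   pen   17                  221
6          13   pending   pen    2                   26
5          11   shipped  desk   20                  220
0           9   pending   mug    7                   63
7           9   pending  desk   20                  180
1           8   pending   fan   13                  104
3           7   shipped   mug   20                  140
4           2   pending   pen    8                   16
8           2   shipped  lamp   16                   32
9           1  returned   fan    9                    9
10          1      paid   pen    4                    4
group by status: sum(qty_times_ship_days), max(qty):
          qty_times_ship_days  qty
status                            
paid                      225   17
pending                   389   20
returned                    9    9
shipped                   392   20
take first 2 rows:
         qty_times_ship_days  qty
status                           
paid                     225   17
pending                  389   20
sort by qty descending:
         qty_times_ship_days  qty
status                           
pending                  389   20
paid                     225   17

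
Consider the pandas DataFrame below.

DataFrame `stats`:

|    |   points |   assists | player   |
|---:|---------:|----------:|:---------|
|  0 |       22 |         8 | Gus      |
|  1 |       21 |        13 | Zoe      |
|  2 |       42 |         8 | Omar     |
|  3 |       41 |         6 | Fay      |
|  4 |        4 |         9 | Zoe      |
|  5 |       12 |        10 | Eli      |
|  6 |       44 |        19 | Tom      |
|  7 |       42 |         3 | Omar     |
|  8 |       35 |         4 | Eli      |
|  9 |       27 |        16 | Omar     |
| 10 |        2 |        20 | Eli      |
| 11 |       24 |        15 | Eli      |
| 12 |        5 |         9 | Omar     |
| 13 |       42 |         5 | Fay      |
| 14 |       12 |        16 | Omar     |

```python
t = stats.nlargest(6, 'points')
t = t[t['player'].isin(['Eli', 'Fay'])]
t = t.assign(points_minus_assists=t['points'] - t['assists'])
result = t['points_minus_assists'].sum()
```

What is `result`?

take 6 rows with largest points:
    points  assists player
6       44       19    Tom
2       42        8   Omar
7       42        3   Omar
13      42        5    Fay
3       41        6    Fay
8       35        4    Eli
filter rows where player in ['Eli', 'Fay']:
    points  assists player
13      42        5    Fay
3       41        6    Fay
8       35        4    Eli
add column points_minus_assists = t['points'] - t['assists']:
    points  assists player  points_minus_assists
13      42        5    Fay                    37
3       41        6    Fay                    35
8       35        4    Eli                    31
sum of column 'points_minus_assists' → 103

103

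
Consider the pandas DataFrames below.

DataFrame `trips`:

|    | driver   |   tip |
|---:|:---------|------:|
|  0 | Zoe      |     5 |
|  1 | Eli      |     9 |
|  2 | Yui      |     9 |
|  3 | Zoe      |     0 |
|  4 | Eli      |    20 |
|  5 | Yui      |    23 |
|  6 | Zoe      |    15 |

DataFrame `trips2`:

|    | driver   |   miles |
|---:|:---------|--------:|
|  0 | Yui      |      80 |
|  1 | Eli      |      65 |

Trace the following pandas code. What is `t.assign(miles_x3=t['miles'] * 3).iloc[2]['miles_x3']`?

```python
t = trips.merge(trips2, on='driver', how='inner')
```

195

merge on 'driver' (how='inner') → 4 rows:
  driver  tip  miles
0    Eli    9     65
1    Yui    9     80
2    Eli   20     65
3    Yui   23     80
add column miles_x3 = t['miles'] * 3:
  driver  tip  miles  miles_x3
0    Eli    9     65       195
1    Yui    9     80       240
2    Eli   20     65       195
3    Yui   23     80       240
Hence 195.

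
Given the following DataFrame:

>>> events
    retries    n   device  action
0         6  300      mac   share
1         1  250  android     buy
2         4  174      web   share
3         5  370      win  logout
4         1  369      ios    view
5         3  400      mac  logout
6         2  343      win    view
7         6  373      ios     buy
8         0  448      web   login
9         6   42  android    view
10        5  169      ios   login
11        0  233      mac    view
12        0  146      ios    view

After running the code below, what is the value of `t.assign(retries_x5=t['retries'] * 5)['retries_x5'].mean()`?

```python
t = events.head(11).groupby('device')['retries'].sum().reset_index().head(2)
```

take first 11 rows:
    retries    n   device  action
0         6  300      mac   share
1         1  250  android     buy
2         4  174      web   share
3         5  370      win  logout
4         1  369      ios    view
5         3  400      mac  logout
6         2  343      win    view
7         6  373      ios     buy
8         0  448      web   login
9         6   42  android    view
10        5  169      ios   login
group by device, sum of retries:
device
android     7
ios        12
mac         9
web         4
win         7
Name: retries, dtype: int64
reset_index():
    device  retries
0  android        7
1      ios       12
2      mac        9
3      web        4
4      win        7
take first 2 rows:
    device  retries
0  android        7
1      ios       12
add column retries_x5 = t['retries'] * 5:
    device  retries  retries_x5
0  android        7          35
1      ios       12          60
mean of column 'retries_x5' → 47.5

47.5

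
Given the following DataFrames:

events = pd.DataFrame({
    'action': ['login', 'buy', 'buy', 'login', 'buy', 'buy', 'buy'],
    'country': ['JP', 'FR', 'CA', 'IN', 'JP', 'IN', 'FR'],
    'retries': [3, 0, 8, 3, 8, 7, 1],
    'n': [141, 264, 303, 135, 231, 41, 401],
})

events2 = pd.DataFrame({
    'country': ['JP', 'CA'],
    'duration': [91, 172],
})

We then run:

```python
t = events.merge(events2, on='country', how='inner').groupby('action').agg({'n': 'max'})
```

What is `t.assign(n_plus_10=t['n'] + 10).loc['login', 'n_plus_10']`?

151

merge on 'country' (how='inner') → 3 rows:
  action country  retries    n  duration
0  login      JP        3  141        91
1    buy      CA        8  303       172
2    buy      JP        8  231        91
group by action, max of n:
          n
action     
buy     303
login   141
add column n_plus_10 = t['n'] + 10:
          n  n_plus_10
action                
buy     303        313
login   141        151
Then the value at row 'login', column 'n_plus_10': 151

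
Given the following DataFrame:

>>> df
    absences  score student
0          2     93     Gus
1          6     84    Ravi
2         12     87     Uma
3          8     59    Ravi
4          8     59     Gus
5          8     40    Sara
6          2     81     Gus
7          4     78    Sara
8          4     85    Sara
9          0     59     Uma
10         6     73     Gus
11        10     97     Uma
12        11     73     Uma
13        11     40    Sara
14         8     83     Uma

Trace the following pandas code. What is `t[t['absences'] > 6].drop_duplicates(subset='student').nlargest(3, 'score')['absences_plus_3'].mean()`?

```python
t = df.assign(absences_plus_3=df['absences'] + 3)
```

12.3333333333

add column absences_plus_3 = df['absences'] + 3:
    absences  score student  absences_plus_3
0          2     93     Gus                5
1          6     84    Ravi                9
2         12     87     Uma               15
3          8     59    Ravi               11
4          8     59     Gus               11
5          8     40    Sara               11
6          2     81     Gus                5
7          4     78    Sara                7
8          4     85    Sara                7
9          0     59     Uma                3
10         6     73     Gus                9
11        10     97     Uma               13
12        11     73     Uma               14
13        11     40    Sara               14
14         8     83     Uma               11
filter rows where absences > 6:
    absences  score student  absences_plus_3
2         12     87     Uma               15
3          8     59    Ravi               11
4          8     59     Gus               11
5          8     40    Sara               11
11        10     97     Uma               13
12        11     73     Uma               14
13        11     40    Sara               14
14         8     83     Uma               11
drop duplicate student (keep=first):
   absences  score student  absences_plus_3
2        12     87     Uma               15
3         8     59    Ravi               11
4         8     59     Gus               11
5         8     40    Sara               11
take 3 rows with largest score:
   absences  score student  absences_plus_3
2        12     87     Uma               15
3         8     59    Ravi               11
4         8     59     Gus               11
Hence 12.3333333333.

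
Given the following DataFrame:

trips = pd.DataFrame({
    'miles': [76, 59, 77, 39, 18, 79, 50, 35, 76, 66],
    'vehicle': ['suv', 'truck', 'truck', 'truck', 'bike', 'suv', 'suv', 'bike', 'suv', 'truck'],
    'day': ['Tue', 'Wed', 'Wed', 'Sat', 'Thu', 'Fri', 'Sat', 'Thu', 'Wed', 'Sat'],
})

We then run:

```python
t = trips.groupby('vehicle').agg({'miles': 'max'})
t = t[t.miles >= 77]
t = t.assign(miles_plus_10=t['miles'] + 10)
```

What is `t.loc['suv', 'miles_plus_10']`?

89

group by vehicle, max of miles:
         miles
vehicle       
bike        35
suv         79
truck       77
filter rows where miles >= 77:
         miles
vehicle       
suv         79
truck       77
add column miles_plus_10 = t['miles'] + 10:
         miles  miles_plus_10
vehicle                      
suv         79             89
truck       77             87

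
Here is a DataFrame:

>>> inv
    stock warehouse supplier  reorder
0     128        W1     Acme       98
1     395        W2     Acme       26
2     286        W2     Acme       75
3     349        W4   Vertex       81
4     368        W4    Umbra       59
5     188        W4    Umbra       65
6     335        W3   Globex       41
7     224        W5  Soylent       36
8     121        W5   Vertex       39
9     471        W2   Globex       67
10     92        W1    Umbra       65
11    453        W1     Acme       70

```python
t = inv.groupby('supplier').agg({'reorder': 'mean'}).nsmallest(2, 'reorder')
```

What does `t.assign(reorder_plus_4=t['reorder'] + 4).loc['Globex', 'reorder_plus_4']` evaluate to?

58.0

group by supplier, mean of reorder:
          reorder
supplier         
Acme        67.25
Globex      54.00
Soylent     36.00
Umbra       63.00
Vertex      60.00
take 2 rows with smallest reorder:
          reorder
supplier         
Soylent      36.0
Globex       54.0
add column reorder_plus_4 = t['reorder'] + 4:
          reorder  reorder_plus_4
supplier                         
Soylent      36.0            40.0
Globex       54.0            58.0
value at row 'Globex', column 'reorder_plus_4' → 58.0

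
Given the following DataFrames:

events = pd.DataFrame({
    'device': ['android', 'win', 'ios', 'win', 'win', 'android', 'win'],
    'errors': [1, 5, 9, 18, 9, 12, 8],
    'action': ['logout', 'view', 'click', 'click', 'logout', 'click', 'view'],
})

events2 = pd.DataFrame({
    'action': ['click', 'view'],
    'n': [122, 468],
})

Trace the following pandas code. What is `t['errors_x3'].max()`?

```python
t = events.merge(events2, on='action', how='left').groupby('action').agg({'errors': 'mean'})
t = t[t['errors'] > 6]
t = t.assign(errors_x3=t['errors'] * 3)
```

39.0

merge on 'action' (how='left') → 7 rows:
    device  errors  action      n
0  android       1  logout    NaN
1      win       5    view  468.0
2      ios       9   click  122.0
3      win      18   click  122.0
4      win       9  logout    NaN
5  android      12   click  122.0
6      win       8    view  468.0
group by action, mean of errors:
        errors
action        
click     13.0
logout     5.0
view       6.5
filter rows where errors > 6:
        errors
action        
click     13.0
view       6.5
add column errors_x3 = t['errors'] * 3:
        errors  errors_x3
action                   
click     13.0       39.0
view       6.5       19.5
Hence 39.0.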